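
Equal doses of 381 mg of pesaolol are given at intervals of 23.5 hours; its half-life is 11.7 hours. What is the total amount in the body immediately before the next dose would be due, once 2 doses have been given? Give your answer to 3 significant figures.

118 mg

The 2 doses were given 47, 23.5 hours ago.
Total = 381·(1/2)^(47/11.7) + 381·(1/2)^(23.5/11.7)
      = 23.532 + 94.687 ≈ 118.22 mg.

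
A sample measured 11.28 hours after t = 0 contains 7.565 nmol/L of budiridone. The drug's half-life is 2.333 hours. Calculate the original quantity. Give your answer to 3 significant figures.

216 nmol/L

Number of half-lives elapsed: n = 11.28/2.333 ≈ 4.835.
A₀ = A × 2^n = 7.565 × 2^4.835 = 7.565 × 28.541 ≈ 215.91 nmol/L.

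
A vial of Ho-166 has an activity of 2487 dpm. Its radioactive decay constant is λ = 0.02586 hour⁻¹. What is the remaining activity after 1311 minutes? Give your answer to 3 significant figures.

t½ = ln 2 / λ = 0.69315 / 0.02586 ≈ 26.804 hours.
Convert the elapsed time: 1311 minutes = 21.85 hours.
Number of half-lives: n = 21.85/26.804 ≈ 0.81518.
Remaining = 2487 × (1/2)^0.81518 = 2487 × 0.56834 ≈ 1413.5 dpm.

1410 dpm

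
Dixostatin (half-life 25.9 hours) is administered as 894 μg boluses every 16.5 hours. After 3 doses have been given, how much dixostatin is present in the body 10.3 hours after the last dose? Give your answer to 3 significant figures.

1400 μg

The 3 doses were given 43.3, 26.8, 10.3 hours ago.
Total = 894·(1/2)^(43.3/25.9) + 894·(1/2)^(26.8/25.9) + 894·(1/2)^(10.3/25.9)
      = 280.59 + 436.36 + 678.61 ≈ 1395.6 μg.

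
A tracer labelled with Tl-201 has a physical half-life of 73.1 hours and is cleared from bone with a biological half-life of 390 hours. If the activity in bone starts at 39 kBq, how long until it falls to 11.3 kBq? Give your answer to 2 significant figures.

1/t_eff = 1/t_phys + 1/t_biol = 1/73.1 + 1/390 = 0.016244 per hour.
t_eff = 73.1 × 390 / (73.1 + 390) ≈ 61.561 hours.
n = log₂(39/11.3) ≈ 1.7872; t = 1.7872 × 61.561 ≈ 110.02 hours.

110 hours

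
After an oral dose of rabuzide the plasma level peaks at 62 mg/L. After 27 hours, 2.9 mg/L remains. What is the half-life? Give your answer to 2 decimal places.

A/A₀ = 2.9/62 ≈ 0.046774.
n = log₂(21.379) ≈ 4.4181 half-lives elapsed in 27 hours.
t½ = 27/4.4181 ≈ 6.1112 hours.

6.11 hours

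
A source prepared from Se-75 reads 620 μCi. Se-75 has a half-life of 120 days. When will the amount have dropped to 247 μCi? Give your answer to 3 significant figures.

Fraction remaining = 247/620 ≈ 0.39839.
n = log₂(620/247) = ln(2.5101)/ln 2 ≈ 1.3278 half-lives.
t = n × t½ = 1.3278 × 120 ≈ 159.33 days.

159 days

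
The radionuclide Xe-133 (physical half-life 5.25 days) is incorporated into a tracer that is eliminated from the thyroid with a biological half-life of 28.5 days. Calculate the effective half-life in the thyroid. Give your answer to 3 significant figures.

1/t_eff = 1/t_phys + 1/t_biol = 1/5.25 + 1/28.5 = 0.22556 per day.
t_eff = 5.25 × 28.5 / (5.25 + 28.5) ≈ 4.4333 days.

4.43 days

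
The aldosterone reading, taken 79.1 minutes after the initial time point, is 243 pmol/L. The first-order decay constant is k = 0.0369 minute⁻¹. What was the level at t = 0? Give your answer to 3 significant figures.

t½ = ln 2 / k = 0.69315 / 0.0369 ≈ 18.784 minutes.
Number of half-lives elapsed: n = 79.1/18.784 ≈ 4.2109.
A₀ = A × 2^n = 243 × 2^4.2109 = 243 × 18.519 ≈ 4500.1 pmol/L.

4500 pmol/L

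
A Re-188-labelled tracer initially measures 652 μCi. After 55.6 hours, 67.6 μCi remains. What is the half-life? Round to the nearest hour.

A/A₀ = 67.6/652 ≈ 0.10368.
n = log₂(9.645) ≈ 3.2698 half-lives elapsed in 55.6 hours.
t½ = 55.6/3.2698 ≈ 17.004 hours.

17 hours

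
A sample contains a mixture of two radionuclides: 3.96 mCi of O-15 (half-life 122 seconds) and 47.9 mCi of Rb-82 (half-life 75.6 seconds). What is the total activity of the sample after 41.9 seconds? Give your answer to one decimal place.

O-15: 3.96 × (1/2)^(41.9/122) = 3.96 × (1/2)^0.34344 ≈ 3.1211 mCi.
Rb-82: 47.9 × (1/2)^(41.9/75.6) = 47.9 × (1/2)^0.55423 ≈ 32.621 mCi.
Total = 3.1211 + 32.621 ≈ 35.742 mCi.

35.7 mCi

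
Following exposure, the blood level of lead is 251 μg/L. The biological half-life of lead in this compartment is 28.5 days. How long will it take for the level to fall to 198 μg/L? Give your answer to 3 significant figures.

9.75 days

Fraction remaining = 198/251 ≈ 0.78884.
n = log₂(251/198) = ln(1.2677)/ln 2 ≈ 0.34219 half-lives.
t = n × t½ = 0.34219 × 28.5 ≈ 9.7523 days.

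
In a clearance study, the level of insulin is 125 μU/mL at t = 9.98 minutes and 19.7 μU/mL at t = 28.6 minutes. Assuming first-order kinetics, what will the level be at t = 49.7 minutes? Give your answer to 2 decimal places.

2.43 μU/mL

Over Δt = 28.6 − 9.98 = 18.62 minutes, the level fell by a factor of 125/19.7 ≈ 6.3452.
n = log₂(6.3452) ≈ 2.6657 half-lives, so t½ = 18.62/2.6657 ≈ 6.9851 minutes.
From t = 28.6 to t = 49.7: 19.7 × (1/2)^((49.7−28.6)/6.9851) ≈ 2.4274 μU/mL.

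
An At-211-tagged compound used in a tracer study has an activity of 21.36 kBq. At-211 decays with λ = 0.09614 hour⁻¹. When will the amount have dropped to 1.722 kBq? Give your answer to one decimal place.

26.2 hours

t½ = ln 2 / λ = 0.69315 / 0.09614 ≈ 7.2098 hours.
Fraction remaining = 1.722/21.36 ≈ 0.080618.
n = log₂(21.36/1.722) = ln(12.404)/ln 2 ≈ 3.6328 half-lives.
t = n × t½ = 3.6328 × 7.2098 ≈ 26.191 hours.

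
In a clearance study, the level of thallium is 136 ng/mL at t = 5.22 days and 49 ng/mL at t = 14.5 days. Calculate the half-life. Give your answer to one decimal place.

Over Δt = 14.5 − 5.22 = 9.28 days, the level fell by a factor of 136/49 ≈ 2.7755.
n = log₂(2.7755) ≈ 1.4728 half-lives, so t½ = 9.28/1.4728 ≈ 6.3011 days.

6.3 days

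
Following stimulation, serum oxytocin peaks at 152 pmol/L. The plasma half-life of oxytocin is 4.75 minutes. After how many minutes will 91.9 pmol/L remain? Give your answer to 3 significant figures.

Fraction remaining = 91.9/152 ≈ 0.60461.
n = log₂(152/91.9) = ln(1.654)/ln 2 ≈ 0.72593 half-lives.
t = n × t½ = 0.72593 × 4.75 ≈ 3.4482 minutes.

3.45 minutes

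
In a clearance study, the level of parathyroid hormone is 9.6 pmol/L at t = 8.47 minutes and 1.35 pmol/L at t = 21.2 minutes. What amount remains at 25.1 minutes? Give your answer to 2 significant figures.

0.74 pmol/L

Over Δt = 21.2 − 8.47 = 12.73 minutes, the level fell by a factor of 9.6/1.35 ≈ 7.1111.
n = log₂(7.1111) ≈ 2.8301 half-lives, so t½ = 12.73/2.8301 ≈ 4.4981 minutes.
From t = 21.2 to t = 25.1: 1.35 × (1/2)^((25.1−21.2)/4.4981) ≈ 0.74017 pmol/L.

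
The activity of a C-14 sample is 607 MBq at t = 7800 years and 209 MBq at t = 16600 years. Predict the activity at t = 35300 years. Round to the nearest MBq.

Over Δt = 16600 − 7800 = 8800 years, the level fell by a factor of 607/209 ≈ 2.9043.
n = log₂(2.9043) ≈ 1.5382 half-lives, so t½ = 8800/1.5382 ≈ 5721 years.
From t = 16600 to t = 35300: 209 × (1/2)^((35300−16600)/5721) ≈ 21.686 MBq.

22 MBq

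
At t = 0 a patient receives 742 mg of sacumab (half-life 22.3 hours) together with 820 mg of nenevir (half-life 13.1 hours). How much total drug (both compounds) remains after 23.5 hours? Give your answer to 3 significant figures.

sacumab: 742 × (1/2)^(23.5/22.3) = 742 × (1/2)^1.0538 ≈ 357.42 mg.
nenevir: 820 × (1/2)^(23.5/13.1) = 820 × (1/2)^1.7939 ≈ 236.48 mg.
Total = 357.42 + 236.48 ≈ 593.9 mg.

594 mg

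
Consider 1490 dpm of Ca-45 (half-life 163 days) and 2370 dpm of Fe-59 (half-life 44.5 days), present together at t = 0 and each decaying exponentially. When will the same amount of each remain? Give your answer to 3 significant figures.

41.0 days

Set 1490·(1/2)^(t/163) = 2370·(1/2)^(t/44.5).
Taking log₂: log₂(1490/2370) = t·(1/163 − 1/44.5).
log₂(0.62869) = -0.66957; 1/163 − 1/44.5 = -0.016337.
t = -0.66957 / -0.016337 ≈ 40.985 days.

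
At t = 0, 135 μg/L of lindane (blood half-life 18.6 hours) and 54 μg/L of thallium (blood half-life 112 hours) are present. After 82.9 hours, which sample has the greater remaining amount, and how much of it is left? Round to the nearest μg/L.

lindane: 135 × (1/2)^4.457 ≈ 6.1468 μg/L.
thallium: 54 × (1/2)^0.74018 ≈ 32.328 μg/L.
Thallium has more remaining, at ≈ 32.328 μg/L.

thallium, 32 μg/L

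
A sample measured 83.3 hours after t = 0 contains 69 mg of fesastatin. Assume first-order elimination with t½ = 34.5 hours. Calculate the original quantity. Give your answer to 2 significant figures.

370 mg

Number of half-lives elapsed: n = 83.3/34.5 ≈ 2.4145.
A₀ = A × 2^n = 69 × 2^2.4145 = 69 × 5.3313 ≈ 367.86 mg.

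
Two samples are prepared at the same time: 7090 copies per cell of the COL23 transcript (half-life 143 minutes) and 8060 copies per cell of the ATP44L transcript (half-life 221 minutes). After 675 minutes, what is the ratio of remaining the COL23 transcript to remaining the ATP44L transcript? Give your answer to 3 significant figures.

COL23 transcript: 7090 × (1/2)^(675/143) = 7090 × (1/2)^4.7203 ≈ 268.97 copies per cell.
ATP44L transcript: 8060 × (1/2)^(675/221) = 8060 × (1/2)^3.0543 ≈ 970.29 copies per cell.
Ratio ≈ 268.97 / 970.29 ≈ 0.2772.

0.277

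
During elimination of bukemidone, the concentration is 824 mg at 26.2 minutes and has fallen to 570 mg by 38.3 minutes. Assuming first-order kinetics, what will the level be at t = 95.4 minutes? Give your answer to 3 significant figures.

Over Δt = 38.3 − 26.2 = 12.1 minutes, the level fell by a factor of 824/570 ≈ 1.4456.
n = log₂(1.4456) ≈ 0.53168 half-lives, so t½ = 12.1/0.53168 ≈ 22.758 minutes.
From t = 38.3 to t = 95.4: 570 × (1/2)^((95.4−38.3)/22.758) ≈ 100.14 mg.

100 mg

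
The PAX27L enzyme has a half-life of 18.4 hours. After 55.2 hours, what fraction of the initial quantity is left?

0.125

n = 55.2/18.4 ≈ 3 half-lives.
Fraction remaining = (1/2)^3 ≈ 0.125.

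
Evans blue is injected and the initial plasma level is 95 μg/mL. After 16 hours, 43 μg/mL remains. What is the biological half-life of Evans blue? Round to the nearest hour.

14 hours

A/A₀ = 43/95 ≈ 0.45263.
n = log₂(2.2093) ≈ 1.1436 half-lives elapsed in 16 hours.
t½ = 16/1.1436 ≈ 13.991 hours.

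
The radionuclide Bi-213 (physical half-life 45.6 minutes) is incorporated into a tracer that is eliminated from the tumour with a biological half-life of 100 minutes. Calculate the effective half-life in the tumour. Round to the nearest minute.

31 minutes

1/t_eff = 1/t_phys + 1/t_biol = 1/45.6 + 1/100 = 0.03193 per minute.
t_eff = 45.6 × 100 / (45.6 + 100) ≈ 31.319 minutes.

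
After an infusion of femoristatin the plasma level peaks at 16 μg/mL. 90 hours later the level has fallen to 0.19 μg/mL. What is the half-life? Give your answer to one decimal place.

14.1 hours

A/A₀ = 0.19/16 ≈ 0.011875.
n = log₂(84.211) ≈ 6.3959 half-lives elapsed in 90 hours.
t½ = 90/6.3959 ≈ 14.071 hours.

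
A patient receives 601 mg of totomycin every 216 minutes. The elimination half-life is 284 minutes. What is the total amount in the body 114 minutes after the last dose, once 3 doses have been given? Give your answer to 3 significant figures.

The 3 doses were given 546, 330, 114 minutes ago.
Total = 601·(1/2)^(546/284) + 601·(1/2)^(330/284) + 601·(1/2)^(114/284)
      = 158.54 + 268.59 + 455.03 ≈ 882.15 mg.

882 mg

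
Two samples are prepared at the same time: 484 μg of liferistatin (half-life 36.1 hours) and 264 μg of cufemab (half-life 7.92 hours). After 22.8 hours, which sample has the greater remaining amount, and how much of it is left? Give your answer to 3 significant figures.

liferistatin, 312 μg

liferistatin: 484 × (1/2)^0.63158 ≈ 312.41 μg.
cufemab: 264 × (1/2)^2.8788 ≈ 35.892 μg.
Liferistatin has more remaining, at ≈ 312.41 μg.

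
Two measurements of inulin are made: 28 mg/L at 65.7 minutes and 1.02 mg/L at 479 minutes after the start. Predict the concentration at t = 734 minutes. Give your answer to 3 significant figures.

Over Δt = 479 − 65.7 = 413.3 minutes, the level fell by a factor of 28/1.02 ≈ 27.451.
n = log₂(27.451) ≈ 4.7788 half-lives, so t½ = 413.3/4.7788 ≈ 86.486 minutes.
From t = 479 to t = 734: 1.02 × (1/2)^((734−479)/86.486) ≈ 0.13214 mg/L.

0.132 mg/L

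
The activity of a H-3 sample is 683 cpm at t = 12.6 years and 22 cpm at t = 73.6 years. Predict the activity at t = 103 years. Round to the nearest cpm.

Over Δt = 73.6 − 12.6 = 61 years, the level fell by a factor of 683/22 ≈ 31.045.
n = log₂(31.045) ≈ 4.9563 half-lives, so t½ = 61/4.9563 ≈ 12.308 years.
From t = 73.6 to t = 103: 22 × (1/2)^((103−73.6)/12.308) ≈ 4.2008 cpm.

4 cpm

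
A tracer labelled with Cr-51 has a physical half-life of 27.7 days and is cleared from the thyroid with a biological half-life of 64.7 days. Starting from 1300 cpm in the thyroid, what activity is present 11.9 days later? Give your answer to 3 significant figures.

850 cpm

1/t_eff = 1/t_phys + 1/t_biol = 1/27.7 + 1/64.7 = 0.051557 per day.
t_eff = 27.7 × 64.7 / (27.7 + 64.7) ≈ 19.396 days.
Remaining = 1300 × (1/2)^(11.9/19.396) = 1300 × (1/2)^0.61353 ≈ 849.67 cpm.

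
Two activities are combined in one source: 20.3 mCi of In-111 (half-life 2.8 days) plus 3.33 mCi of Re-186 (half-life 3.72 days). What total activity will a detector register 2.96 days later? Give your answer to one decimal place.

11.7 mCi

In-111: 20.3 × (1/2)^(2.96/2.8) = 20.3 × (1/2)^1.0571 ≈ 9.7558 mCi.
Re-186: 3.33 × (1/2)^(2.96/3.72) = 3.33 × (1/2)^0.7957 ≈ 1.9183 mCi.
Total = 9.7558 + 1.9183 ≈ 11.674 mCi.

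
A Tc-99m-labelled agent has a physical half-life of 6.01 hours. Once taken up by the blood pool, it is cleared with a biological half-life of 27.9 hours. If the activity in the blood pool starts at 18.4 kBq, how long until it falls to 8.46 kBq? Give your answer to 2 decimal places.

5.54 hours

1/t_eff = 1/t_phys + 1/t_biol = 1/6.01 + 1/27.9 = 0.20223 per hour.
t_eff = 6.01 × 27.9 / (6.01 + 27.9) ≈ 4.9448 hours.
n = log₂(18.4/8.46) ≈ 1.121; t = 1.121 × 4.9448 ≈ 5.543 hours.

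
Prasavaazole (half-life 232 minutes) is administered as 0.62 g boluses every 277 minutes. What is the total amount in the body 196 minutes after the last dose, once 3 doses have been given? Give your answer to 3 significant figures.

The 3 doses were given 750, 473, 196 minutes ago.
Total = 0.62·(1/2)^(750/232) + 0.62·(1/2)^(473/232) + 0.62·(1/2)^(196/232)
      = 0.065953 + 0.15089 + 0.3452 ≈ 0.56204 g.

0.562 g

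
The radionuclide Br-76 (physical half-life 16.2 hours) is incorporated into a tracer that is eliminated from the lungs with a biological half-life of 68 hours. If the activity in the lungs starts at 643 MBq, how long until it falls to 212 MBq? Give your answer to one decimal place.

20.9 hours

1/t_eff = 1/t_phys + 1/t_biol = 1/16.2 + 1/68 = 0.076434 per hour.
t_eff = 16.2 × 68 / (16.2 + 68) ≈ 13.083 hours.
n = log₂(643/212) ≈ 1.6008; t = 1.6008 × 13.083 ≈ 20.943 hours.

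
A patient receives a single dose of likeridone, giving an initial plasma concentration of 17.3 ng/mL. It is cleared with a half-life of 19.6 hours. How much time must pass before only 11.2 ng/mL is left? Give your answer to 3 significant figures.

12.3 hours

Fraction remaining = 11.2/17.3 ≈ 0.6474.
n = log₂(17.3/11.2) = ln(1.5446)/ln 2 ≈ 0.62727 half-lives.
t = n × t½ = 0.62727 × 19.6 ≈ 12.295 hours.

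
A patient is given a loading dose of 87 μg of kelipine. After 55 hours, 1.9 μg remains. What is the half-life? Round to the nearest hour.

10 hours

A/A₀ = 1.9/87 ≈ 0.021839.
n = log₂(45.789) ≈ 5.5169 half-lives elapsed in 55 hours.
t½ = 55/5.5169 ≈ 9.9693 hours.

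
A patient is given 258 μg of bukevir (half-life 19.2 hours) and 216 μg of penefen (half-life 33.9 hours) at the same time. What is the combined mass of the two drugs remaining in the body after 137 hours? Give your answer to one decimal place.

bukevir: 258 × (1/2)^(137/19.2) = 258 × (1/2)^7.1354 ≈ 1.835 μg.
penefen: 216 × (1/2)^(137/33.9) = 216 × (1/2)^4.0413 ≈ 13.119 μg.
Total = 1.835 + 13.119 ≈ 14.954 μg.

15.0 μg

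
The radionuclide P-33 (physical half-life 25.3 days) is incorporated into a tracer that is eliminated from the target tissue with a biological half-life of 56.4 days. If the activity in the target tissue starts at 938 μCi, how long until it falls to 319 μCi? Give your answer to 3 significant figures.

1/t_eff = 1/t_phys + 1/t_biol = 1/25.3 + 1/56.4 = 0.057256 per day.
t_eff = 25.3 × 56.4 / (25.3 + 56.4) ≈ 17.465 days.
n = log₂(938/319) ≈ 1.556; t = 1.556 × 17.465 ≈ 27.177 days.

27.2 days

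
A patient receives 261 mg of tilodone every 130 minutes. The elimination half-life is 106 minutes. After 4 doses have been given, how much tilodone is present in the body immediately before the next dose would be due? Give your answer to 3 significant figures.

The 4 doses were given 520, 390, 260, 130 minutes ago.
Total = 261·(1/2)^(520/106) + 261·(1/2)^(390/106) + 261·(1/2)^(260/106) + 261·(1/2)^(130/106)
      = 8.7074 + 20.374 + 47.672 + 111.55 ≈ 188.3 mg.

188 mg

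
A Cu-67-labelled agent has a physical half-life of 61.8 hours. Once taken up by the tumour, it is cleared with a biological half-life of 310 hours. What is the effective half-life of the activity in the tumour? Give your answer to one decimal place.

51.5 hours

1/t_eff = 1/t_phys + 1/t_biol = 1/61.8 + 1/310 = 0.019407 per hour.
t_eff = 61.8 × 310 / (61.8 + 310) ≈ 51.528 hours.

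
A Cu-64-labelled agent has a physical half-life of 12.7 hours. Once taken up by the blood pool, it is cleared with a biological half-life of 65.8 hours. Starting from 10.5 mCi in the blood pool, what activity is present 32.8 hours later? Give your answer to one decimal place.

1.2 mCi

1/t_eff = 1/t_phys + 1/t_biol = 1/12.7 + 1/65.8 = 0.093938 per hour.
t_eff = 12.7 × 65.8 / (12.7 + 65.8) ≈ 10.645 hours.
Remaining = 10.5 × (1/2)^(32.8/10.645) = 10.5 × (1/2)^3.0812 ≈ 1.2407 mCi.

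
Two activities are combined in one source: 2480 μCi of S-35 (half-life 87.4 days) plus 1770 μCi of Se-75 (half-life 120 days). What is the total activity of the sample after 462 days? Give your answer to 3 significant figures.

186 μCi

S-35: 2480 × (1/2)^(462/87.4) = 2480 × (1/2)^5.286 ≈ 63.562 μCi.
Se-75: 1770 × (1/2)^(462/120) = 1770 × (1/2)^3.85 ≈ 122.75 μCi.
Total = 63.562 + 122.75 ≈ 186.31 μCi.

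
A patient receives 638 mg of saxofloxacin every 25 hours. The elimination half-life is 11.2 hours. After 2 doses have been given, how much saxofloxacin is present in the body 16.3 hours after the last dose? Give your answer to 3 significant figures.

The 2 doses were given 41.3, 16.3 hours ago.
Total = 638·(1/2)^(41.3/11.2) + 638·(1/2)^(16.3/11.2)
      = 49.519 + 232.66 ≈ 282.18 mg.

282 mg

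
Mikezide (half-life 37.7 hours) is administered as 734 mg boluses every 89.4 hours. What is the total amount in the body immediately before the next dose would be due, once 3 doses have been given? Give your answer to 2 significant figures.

The 3 doses were given 268.2, 178.8, 89.4 hours ago.
Total = 734·(1/2)^(268.2/37.7) + 734·(1/2)^(178.8/37.7) + 734·(1/2)^(89.4/37.7)
      = 5.2985 + 27.416 + 141.86 ≈ 174.57 mg.

170 mg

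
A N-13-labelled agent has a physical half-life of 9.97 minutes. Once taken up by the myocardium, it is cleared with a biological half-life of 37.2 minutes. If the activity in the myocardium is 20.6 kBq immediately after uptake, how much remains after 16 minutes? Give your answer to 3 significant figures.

1/t_eff = 1/t_phys + 1/t_biol = 1/9.97 + 1/37.2 = 0.12718 per minute.
t_eff = 9.97 × 37.2 / (9.97 + 37.2) ≈ 7.8627 minutes.
Remaining = 20.6 × (1/2)^(16/7.8627) = 20.6 × (1/2)^2.0349 ≈ 5.0268 kBq.

5.03 kBq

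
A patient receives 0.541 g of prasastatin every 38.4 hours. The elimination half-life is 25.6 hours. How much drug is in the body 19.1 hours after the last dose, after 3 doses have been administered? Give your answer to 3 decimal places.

The 3 doses were given 95.9, 57.5, 19.1 hours ago.
Total = 0.541·(1/2)^(95.9/25.6) + 0.541·(1/2)^(57.5/25.6) + 0.541·(1/2)^(19.1/25.6)
      = 0.040319 + 0.11404 + 0.32255 ≈ 0.47691 g.

0.477 g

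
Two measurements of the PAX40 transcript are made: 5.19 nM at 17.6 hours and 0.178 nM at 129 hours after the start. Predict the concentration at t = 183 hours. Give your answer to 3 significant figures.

Over Δt = 129 − 17.6 = 111.4 hours, the level fell by a factor of 5.19/0.178 ≈ 29.157.
n = log₂(29.157) ≈ 4.8658 half-lives, so t½ = 111.4/4.8658 ≈ 22.895 hours.
From t = 129 to t = 183: 0.178 × (1/2)^((183−129)/22.895) ≈ 0.034706 nM.

0.0347 nM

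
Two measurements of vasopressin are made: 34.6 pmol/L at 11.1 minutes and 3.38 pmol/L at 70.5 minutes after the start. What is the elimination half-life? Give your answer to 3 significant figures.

Over Δt = 70.5 − 11.1 = 59.4 minutes, the level fell by a factor of 34.6/3.38 ≈ 10.237.
n = log₂(10.237) ≈ 3.3557 half-lives, so t½ = 59.4/3.3557 ≈ 17.701 minutes.

17.7 minutes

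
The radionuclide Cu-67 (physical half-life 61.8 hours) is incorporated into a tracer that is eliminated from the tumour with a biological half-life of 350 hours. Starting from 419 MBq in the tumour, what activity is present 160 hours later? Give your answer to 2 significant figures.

51 MBq

1/t_eff = 1/t_phys + 1/t_biol = 1/61.8 + 1/350 = 0.019038 per hour.
t_eff = 61.8 × 350 / (61.8 + 350) ≈ 52.525 hours.
Remaining = 419 × (1/2)^(160/52.525) = 419 × (1/2)^3.0461 ≈ 50.726 MBq.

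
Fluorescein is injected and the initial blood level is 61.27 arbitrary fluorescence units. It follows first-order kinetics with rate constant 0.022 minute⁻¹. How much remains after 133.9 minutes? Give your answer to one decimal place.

3.2 arbitrary fluorescence units

t½ = ln 2 / λ = 0.69315 / 0.022 ≈ 31.507 minutes.
Number of half-lives: n = 133.9/31.507 ≈ 4.2499.
Remaining = 61.27 × (1/2)^4.2499 = 61.27 × 0.05256 ≈ 3.2204 arbitrary fluorescence units.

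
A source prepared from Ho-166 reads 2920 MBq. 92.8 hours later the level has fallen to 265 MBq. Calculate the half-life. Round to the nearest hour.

27 hours

A/A₀ = 265/2920 ≈ 0.090753.
n = log₂(11.019) ≈ 3.4619 half-lives elapsed in 92.8 hours.
t½ = 92.8/3.4619 ≈ 26.806 hours.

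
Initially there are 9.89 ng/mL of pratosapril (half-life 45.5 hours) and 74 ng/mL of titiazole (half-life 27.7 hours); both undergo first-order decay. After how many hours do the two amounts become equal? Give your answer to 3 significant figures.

206 hours

Set 9.89·(1/2)^(t/45.5) = 74·(1/2)^(t/27.7).
Taking log₂: log₂(9.89/74) = t·(1/45.5 − 1/27.7).
log₂(0.13365) = -2.9035; 1/45.5 − 1/27.7 = -0.014123.
t = -2.9035 / -0.014123 ≈ 205.58 hours.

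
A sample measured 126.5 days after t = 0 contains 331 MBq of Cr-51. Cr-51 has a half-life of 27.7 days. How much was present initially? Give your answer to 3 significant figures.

Number of half-lives elapsed: n = 126.5/27.7 ≈ 4.5668.
A₀ = A × 2^n = 331 × 2^4.5668 = 331 × 23.7 ≈ 7844.5 MBq.

7840 MBq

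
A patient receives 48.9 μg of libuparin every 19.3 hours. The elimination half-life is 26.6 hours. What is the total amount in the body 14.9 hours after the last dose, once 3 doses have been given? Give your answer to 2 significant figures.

The 3 doses were given 53.5, 34.2, 14.9 hours ago.
Total = 48.9·(1/2)^(53.5/26.6) + 48.9·(1/2)^(34.2/26.6) + 48.9·(1/2)^(14.9/26.6)
      = 12.13 + 20.057 + 33.166 ≈ 65.353 μg.

65 μg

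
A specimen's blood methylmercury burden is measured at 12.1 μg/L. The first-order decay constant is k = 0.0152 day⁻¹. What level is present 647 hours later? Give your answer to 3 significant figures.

8.03 μg/L

t½ = ln 2 / k = 0.69315 / 0.0152 ≈ 45.602 days.
Convert the elapsed time: 647 hours = 26.9583 days.
Number of half-lives: n = 26.9583/45.602 ≈ 0.59117.
Remaining = 12.1 × (1/2)^0.59117 = 12.1 × 0.66381 ≈ 8.032 μg/L.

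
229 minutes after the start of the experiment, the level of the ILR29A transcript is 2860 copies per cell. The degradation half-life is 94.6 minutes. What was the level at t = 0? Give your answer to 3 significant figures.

15300 copies per cell

Number of half-lives elapsed: n = 229/94.6 ≈ 2.4207.
A₀ = A × 2^n = 2860 × 2^2.4207 = 2860 × 5.3544 ≈ 15314 copies per cell.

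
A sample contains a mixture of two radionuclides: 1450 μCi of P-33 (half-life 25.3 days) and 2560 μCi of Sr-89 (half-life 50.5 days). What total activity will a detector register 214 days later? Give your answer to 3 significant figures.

P-33: 1450 × (1/2)^(214/25.3) = 1450 × (1/2)^8.4585 ≈ 4.122 μCi.
Sr-89: 2560 × (1/2)^(214/50.5) = 2560 × (1/2)^4.2376 ≈ 135.7 μCi.
Total = 4.122 + 135.7 ≈ 139.82 μCi.

140 μCi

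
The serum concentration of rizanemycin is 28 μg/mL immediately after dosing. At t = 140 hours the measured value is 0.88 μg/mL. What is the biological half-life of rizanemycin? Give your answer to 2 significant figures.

28 hours

A/A₀ = 0.88/28 ≈ 0.031429.
n = log₂(31.818) ≈ 4.9918 half-lives elapsed in 140 hours.
t½ = 140/4.9918 ≈ 28.046 hours.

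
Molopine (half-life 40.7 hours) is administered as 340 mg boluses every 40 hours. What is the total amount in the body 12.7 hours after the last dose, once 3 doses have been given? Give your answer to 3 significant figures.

The 3 doses were given 92.7, 52.7, 12.7 hours ago.
Total = 340·(1/2)^(92.7/40.7) + 340·(1/2)^(52.7/40.7) + 340·(1/2)^(12.7/40.7)
      = 70.12 + 138.58 + 273.87 ≈ 482.57 mg.

483 mg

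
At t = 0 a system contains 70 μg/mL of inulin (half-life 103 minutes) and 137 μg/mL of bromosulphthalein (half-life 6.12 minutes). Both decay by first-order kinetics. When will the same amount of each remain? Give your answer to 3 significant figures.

Set 70·(1/2)^(t/103) = 137·(1/2)^(t/6.12).
Taking log₂: log₂(70/137) = t·(1/103 − 1/6.12).
log₂(0.51095) = -0.96875; 1/103 − 1/6.12 = -0.15369.
t = -0.96875 / -0.15369 ≈ 6.3033 minutes.

6.30 minutes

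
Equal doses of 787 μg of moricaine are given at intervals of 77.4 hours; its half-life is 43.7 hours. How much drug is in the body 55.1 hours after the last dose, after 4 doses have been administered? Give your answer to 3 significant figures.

The 4 doses were given 287.3, 209.9, 132.5, 55.1 hours ago.
Total = 787·(1/2)^(287.3/43.7) + 787·(1/2)^(209.9/43.7) + 787·(1/2)^(132.5/43.7) + 787·(1/2)^(55.1/43.7)
      = 8.2583 + 28.188 + 96.215 + 328.41 ≈ 461.07 μg.

461 μg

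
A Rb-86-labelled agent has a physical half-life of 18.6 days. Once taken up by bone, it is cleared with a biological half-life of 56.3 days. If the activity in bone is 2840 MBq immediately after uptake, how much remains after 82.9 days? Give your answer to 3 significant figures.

1/t_eff = 1/t_phys + 1/t_biol = 1/18.6 + 1/56.3 = 0.071525 per day.
t_eff = 18.6 × 56.3 / (18.6 + 56.3) ≈ 13.981 days.
Remaining = 2840 × (1/2)^(82.9/13.981) = 2840 × (1/2)^5.9295 ≈ 46.599 MBq.

46.6 MBq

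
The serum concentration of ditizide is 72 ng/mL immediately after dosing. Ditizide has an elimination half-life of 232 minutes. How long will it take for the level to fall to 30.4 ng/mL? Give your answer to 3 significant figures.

289 minutes

Fraction remaining = 30.4/72 ≈ 0.42222.
n = log₂(72/30.4) = ln(2.3684)/ln 2 ≈ 1.2439 half-lives.
t = n × t½ = 1.2439 × 232 ≈ 288.59 minutes.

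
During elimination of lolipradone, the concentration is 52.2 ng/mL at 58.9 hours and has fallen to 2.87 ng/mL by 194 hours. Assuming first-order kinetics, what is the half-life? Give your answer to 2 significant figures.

Over Δt = 194 − 58.9 = 135.1 hours, the level fell by a factor of 52.2/2.87 ≈ 18.188.
n = log₂(18.188) ≈ 4.1849 half-lives, so t½ = 135.1/4.1849 ≈ 32.283 hours.

32 hours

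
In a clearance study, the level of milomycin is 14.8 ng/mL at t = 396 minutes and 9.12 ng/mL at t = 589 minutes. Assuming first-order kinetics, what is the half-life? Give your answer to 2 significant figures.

280 minutes

Over Δt = 589 − 396 = 193 minutes, the level fell by a factor of 14.8/9.12 ≈ 1.6228.
n = log₂(1.6228) ≈ 0.69849 half-lives, so t½ = 193/0.69849 ≈ 276.31 minutes.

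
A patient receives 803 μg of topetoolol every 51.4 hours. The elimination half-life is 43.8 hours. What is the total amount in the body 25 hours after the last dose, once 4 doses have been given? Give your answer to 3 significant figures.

934 μg

The 4 doses were given 179.2, 127.8, 76.4, 25 hours ago.
Total = 803·(1/2)^(179.2/43.8) + 803·(1/2)^(127.8/43.8) + 803·(1/2)^(76.4/43.8) + 803·(1/2)^(25/43.8)
      = 47.109 + 106.26 + 239.68 + 540.62 ≈ 933.67 μg.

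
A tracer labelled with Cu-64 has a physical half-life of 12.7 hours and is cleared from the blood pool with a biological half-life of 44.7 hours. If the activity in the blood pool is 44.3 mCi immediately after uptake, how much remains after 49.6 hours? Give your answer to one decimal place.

1/t_eff = 1/t_phys + 1/t_biol = 1/12.7 + 1/44.7 = 0.10111 per hour.
t_eff = 12.7 × 44.7 / (12.7 + 44.7) ≈ 9.8901 hours.
Remaining = 44.3 × (1/2)^(49.6/9.8901) = 44.3 × (1/2)^5.0151 ≈ 1.3699 mCi.

1.4 mCi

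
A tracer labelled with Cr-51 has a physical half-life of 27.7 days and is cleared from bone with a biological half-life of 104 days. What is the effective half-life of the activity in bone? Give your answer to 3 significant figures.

21.9 days

1/t_eff = 1/t_phys + 1/t_biol = 1/27.7 + 1/104 = 0.045716 per day.
t_eff = 27.7 × 104 / (27.7 + 104) ≈ 21.874 days.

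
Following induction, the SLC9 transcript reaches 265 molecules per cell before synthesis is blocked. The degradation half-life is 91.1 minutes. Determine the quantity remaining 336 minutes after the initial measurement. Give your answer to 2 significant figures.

Number of half-lives: n = 336/91.1 ≈ 3.6883.
Remaining = 265 × (1/2)^3.6883 = 265 × 0.077576 ≈ 20.558 molecules per cell.

21 molecules per cell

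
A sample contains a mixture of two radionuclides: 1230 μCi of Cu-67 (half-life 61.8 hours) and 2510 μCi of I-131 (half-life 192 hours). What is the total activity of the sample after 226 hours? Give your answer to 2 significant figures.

Cu-67: 1230 × (1/2)^(226/61.8) = 1230 × (1/2)^3.657 ≈ 97.51 μCi.
I-131: 2510 × (1/2)^(226/192) = 2510 × (1/2)^1.1771 ≈ 1110 μCi.
Total = 97.51 + 1110 ≈ 1207.5 μCi.

1200 μCi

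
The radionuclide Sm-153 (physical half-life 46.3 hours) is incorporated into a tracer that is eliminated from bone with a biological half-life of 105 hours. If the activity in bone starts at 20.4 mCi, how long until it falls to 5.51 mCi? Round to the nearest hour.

61 hours

1/t_eff = 1/t_phys + 1/t_biol = 1/46.3 + 1/105 = 0.031122 per hour.
t_eff = 46.3 × 105 / (46.3 + 105) ≈ 32.132 hours.
n = log₂(20.4/5.51) ≈ 1.8884; t = 1.8884 × 32.132 ≈ 60.679 hours.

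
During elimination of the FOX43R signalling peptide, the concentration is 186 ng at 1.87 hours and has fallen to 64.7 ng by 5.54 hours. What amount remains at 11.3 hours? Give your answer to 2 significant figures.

Over Δt = 5.54 − 1.87 = 3.67 hours, the level fell by a factor of 186/64.7 ≈ 2.8748.
n = log₂(2.8748) ≈ 1.5235 half-lives, so t½ = 3.67/1.5235 ≈ 2.409 hours.
From t = 5.54 to t = 11.3: 64.7 × (1/2)^((11.3−5.54)/2.409) ≈ 12.335 ng.

12 ng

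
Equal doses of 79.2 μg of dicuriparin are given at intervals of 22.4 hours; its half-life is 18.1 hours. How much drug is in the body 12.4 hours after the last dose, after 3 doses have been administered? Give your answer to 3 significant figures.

The 3 doses were given 57.2, 34.8, 12.4 hours ago.
Total = 79.2·(1/2)^(57.2/18.1) + 79.2·(1/2)^(34.8/18.1) + 79.2·(1/2)^(12.4/18.1)
      = 8.8594 + 20.891 + 49.26 ≈ 79.01 μg.

79.0 μg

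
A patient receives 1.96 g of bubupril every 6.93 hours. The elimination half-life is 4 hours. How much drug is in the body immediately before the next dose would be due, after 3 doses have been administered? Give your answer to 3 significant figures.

The 3 doses were given 20.79, 13.86, 6.93 hours ago.
Total = 1.96·(1/2)^(20.79/4) + 1.96·(1/2)^(13.86/4) + 1.96·(1/2)^(6.93/4)
      = 0.053414 + 0.1775 + 0.58982 ≈ 0.82073 g.

0.821 g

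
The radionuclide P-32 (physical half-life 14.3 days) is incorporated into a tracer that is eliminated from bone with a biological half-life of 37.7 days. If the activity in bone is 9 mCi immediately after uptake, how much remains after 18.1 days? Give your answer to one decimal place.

1/t_eff = 1/t_phys + 1/t_biol = 1/14.3 + 1/37.7 = 0.096455 per day.
t_eff = 14.3 × 37.7 / (14.3 + 37.7) ≈ 10.367 days.
Remaining = 9 × (1/2)^(18.1/10.367) = 9 × (1/2)^1.7458 ≈ 2.6834 mCi.

2.7 mCi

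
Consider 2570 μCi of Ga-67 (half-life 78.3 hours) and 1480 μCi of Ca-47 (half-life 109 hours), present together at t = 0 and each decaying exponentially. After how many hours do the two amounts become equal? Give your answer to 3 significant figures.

Set 2570·(1/2)^(t/78.3) = 1480·(1/2)^(t/109).
Taking log₂: log₂(2570/1480) = t·(1/78.3 − 1/109).
log₂(1.7365) = 0.79617; 1/78.3 − 1/109 = 0.0035971.
t = 0.79617 / 0.0035971 ≈ 221.34 hours.

221 hours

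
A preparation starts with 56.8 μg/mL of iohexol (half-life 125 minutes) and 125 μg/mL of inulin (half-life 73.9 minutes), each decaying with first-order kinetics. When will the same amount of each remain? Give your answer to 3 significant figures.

206 minutes

Set 56.8·(1/2)^(t/125) = 125·(1/2)^(t/73.9).
Taking log₂: log₂(56.8/125) = t·(1/125 − 1/73.9).
log₂(0.4544) = -1.138; 1/125 − 1/73.9 = -0.0055318.
t = -1.138 / -0.0055318 ≈ 205.71 minutes.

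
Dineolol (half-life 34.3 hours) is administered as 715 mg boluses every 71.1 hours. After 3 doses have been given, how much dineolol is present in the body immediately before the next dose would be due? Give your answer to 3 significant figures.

220 mg

The 3 doses were given 213.3, 142.2, 71.1 hours ago.
Total = 715·(1/2)^(213.3/34.3) + 715·(1/2)^(142.2/34.3) + 715·(1/2)^(71.1/34.3)
      = 9.6007 + 40.393 + 169.94 ≈ 219.94 mg.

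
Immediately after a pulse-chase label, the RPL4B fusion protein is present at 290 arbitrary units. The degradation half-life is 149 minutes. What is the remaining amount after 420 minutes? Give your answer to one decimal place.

Number of half-lives: n = 420/149 ≈ 2.8188.
Remaining = 290 × (1/2)^2.8188 = 290 × 0.14173 ≈ 41.101 arbitrary units.

41.1 arbitrary units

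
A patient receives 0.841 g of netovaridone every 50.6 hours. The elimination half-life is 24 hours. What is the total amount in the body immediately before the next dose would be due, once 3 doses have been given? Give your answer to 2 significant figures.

The 3 doses were given 151.8, 101.2, 50.6 hours ago.
Total = 0.841·(1/2)^(151.8/24) + 0.841·(1/2)^(101.2/24) + 0.841·(1/2)^(50.6/24)
      = 0.01049 + 0.045233 + 0.19504 ≈ 0.25076 g.

0.25 g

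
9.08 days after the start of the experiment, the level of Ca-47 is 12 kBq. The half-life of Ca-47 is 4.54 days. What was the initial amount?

Number of half-lives elapsed: n = 9.08/4.54 ≈ 2.
A₀ = A × 2^n = 12 × 2^2 = 12 × 4 ≈ 48 kBq.

48 kBq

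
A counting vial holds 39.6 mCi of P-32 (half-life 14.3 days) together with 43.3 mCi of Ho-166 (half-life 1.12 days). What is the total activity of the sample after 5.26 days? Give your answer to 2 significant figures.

P-32: 39.6 × (1/2)^(5.26/14.3) = 39.6 × (1/2)^0.36783 ≈ 30.688 mCi.
Ho-166: 43.3 × (1/2)^(5.26/1.12) = 43.3 × (1/2)^4.6964 ≈ 1.67 mCi.
Total = 30.688 + 1.67 ≈ 32.358 mCi.

32 mCi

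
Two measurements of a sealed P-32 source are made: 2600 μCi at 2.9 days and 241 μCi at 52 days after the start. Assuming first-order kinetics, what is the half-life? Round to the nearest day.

14 days

Over Δt = 52 − 2.9 = 49.1 days, the level fell by a factor of 2600/241 ≈ 10.788.
n = log₂(10.788) ≈ 3.4314 half-lives, so t½ = 49.1/3.4314 ≈ 14.309 days.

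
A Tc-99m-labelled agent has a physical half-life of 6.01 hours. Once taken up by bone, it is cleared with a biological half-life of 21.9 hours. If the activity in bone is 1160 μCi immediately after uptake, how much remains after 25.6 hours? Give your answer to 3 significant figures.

1/t_eff = 1/t_phys + 1/t_biol = 1/6.01 + 1/21.9 = 0.21205 per hour.
t_eff = 6.01 × 21.9 / (6.01 + 21.9) ≈ 4.7158 hours.
Remaining = 1160 × (1/2)^(25.6/4.7158) = 1160 × (1/2)^5.4285 ≈ 26.935 μCi.

26.9 μCi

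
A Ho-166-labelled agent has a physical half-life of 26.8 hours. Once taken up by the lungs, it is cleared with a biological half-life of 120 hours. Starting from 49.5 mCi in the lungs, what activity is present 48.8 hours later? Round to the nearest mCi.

11 mCi

1/t_eff = 1/t_phys + 1/t_biol = 1/26.8 + 1/120 = 0.045647 per hour.
t_eff = 26.8 × 120 / (26.8 + 120) ≈ 21.907 hours.
Remaining = 49.5 × (1/2)^(48.8/21.907) = 49.5 × (1/2)^2.2276 ≈ 10.569 mCi.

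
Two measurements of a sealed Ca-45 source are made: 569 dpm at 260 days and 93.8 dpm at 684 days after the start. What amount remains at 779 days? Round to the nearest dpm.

Over Δt = 684 − 260 = 424 days, the level fell by a factor of 569/93.8 ≈ 6.0661.
n = log₂(6.0661) ≈ 2.6008 half-lives, so t½ = 424/2.6008 ≈ 163.03 days.
From t = 684 to t = 779: 93.8 × (1/2)^((779−684)/163.03) ≈ 62.631 dpm.

63 dpm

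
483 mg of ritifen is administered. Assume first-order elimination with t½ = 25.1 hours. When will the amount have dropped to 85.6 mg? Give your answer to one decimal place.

62.7 hours

Fraction remaining = 85.6/483 ≈ 0.17723.
n = log₂(483/85.6) = ln(5.6425)/ln 2 ≈ 2.4963 half-lives.
t = n × t½ = 2.4963 × 25.1 ≈ 62.658 hours.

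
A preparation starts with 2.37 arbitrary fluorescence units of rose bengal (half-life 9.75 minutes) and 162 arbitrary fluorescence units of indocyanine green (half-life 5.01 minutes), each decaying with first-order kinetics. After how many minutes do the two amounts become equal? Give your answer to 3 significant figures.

Set 2.37·(1/2)^(t/9.75) = 162·(1/2)^(t/5.01).
Taking log₂: log₂(2.37/162) = t·(1/9.75 − 1/5.01).
log₂(0.01463) = -6.095; 1/9.75 − 1/5.01 = -0.097037.
t = -6.095 / -0.097037 ≈ 62.811 minutes.

62.8 minutes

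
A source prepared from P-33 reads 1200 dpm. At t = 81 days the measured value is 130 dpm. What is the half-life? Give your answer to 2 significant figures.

A/A₀ = 130/1200 ≈ 0.10833.
n = log₂(9.2308) ≈ 3.2065 half-lives elapsed in 81 days.
t½ = 81/3.2065 ≈ 25.262 days.

25 days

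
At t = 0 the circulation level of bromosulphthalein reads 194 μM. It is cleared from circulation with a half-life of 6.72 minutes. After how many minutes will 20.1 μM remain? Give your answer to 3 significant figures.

Fraction remaining = 20.1/194 ≈ 0.10361.
n = log₂(194/20.1) = ln(9.6517)/ln 2 ≈ 3.2708 half-lives.
t = n × t½ = 3.2708 × 6.72 ≈ 21.98 minutes.

22.0 minutes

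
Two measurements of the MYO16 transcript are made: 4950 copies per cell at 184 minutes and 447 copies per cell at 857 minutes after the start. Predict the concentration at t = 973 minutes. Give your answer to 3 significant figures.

Over Δt = 857 − 184 = 673 minutes, the level fell by a factor of 4950/447 ≈ 11.074.
n = log₂(11.074) ≈ 3.4691 half-lives, so t½ = 673/3.4691 ≈ 194 minutes.
From t = 857 to t = 973: 447 × (1/2)^((973−857)/194) ≈ 295.33 copies per cell.

295 copies per cell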